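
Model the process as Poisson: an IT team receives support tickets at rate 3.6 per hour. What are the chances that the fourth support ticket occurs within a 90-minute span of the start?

0.7867

Over the interval, μ = 3.6 × 1.5 = 5.4 (a 90-minute span = 1.5 hours).
The fourth arrival falls in the interval iff at least 4 events occur there: P(S_4 ≤ t) = P(N ≥ 4) = 1 − P(N ≤ 3) ≈ 0.7867.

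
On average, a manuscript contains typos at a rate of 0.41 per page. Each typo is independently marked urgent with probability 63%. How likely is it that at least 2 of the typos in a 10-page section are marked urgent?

Thinning: the typos that are marked urgent themselves form a Poisson process with rate 0.63 × 0.41 = 0.2583 per page.
Over the interval, μ = 0.2583 × 10 = 2.583 (a 10-page section = 10 pages).
P(N ≥ 2) = 1 − P(N ≤ 1) ≈ 0.7293.

0.7293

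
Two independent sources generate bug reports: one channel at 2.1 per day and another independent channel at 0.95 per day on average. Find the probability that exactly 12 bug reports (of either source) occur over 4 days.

0.1142

Independent Poisson processes superpose: combined rate λ = 2.1 + 0.95 = 3.05 per day.
Over the interval, μ = 3.05 × 4 = 12.2 (4 days).
P(N = 12) = e^(−12.2) · 12.2^12/12! ≈ 0.1142.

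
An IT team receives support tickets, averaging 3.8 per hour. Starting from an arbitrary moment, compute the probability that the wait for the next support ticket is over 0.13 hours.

0.6102

The wait for the next event is exponential with rate λ = 3.8 per hour.
P(T > 0.13) = e^(−λt) = e^(−3.8 × 0.13) = e^(−0.494) ≈ 0.6102.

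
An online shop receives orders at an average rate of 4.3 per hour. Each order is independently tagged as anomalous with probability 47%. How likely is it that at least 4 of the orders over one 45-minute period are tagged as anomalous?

0.0676

Thinning: the orders that are tagged as anomalous themselves form a Poisson process with rate 0.47 × 4.3 = 2.021 per hour.
Over the interval, μ = 2.021 × 0.75 = 1.51575 (a 45-minute period = 0.75 hours).
P(N ≥ 4) = 1 − P(N ≤ 3) ≈ 0.0676.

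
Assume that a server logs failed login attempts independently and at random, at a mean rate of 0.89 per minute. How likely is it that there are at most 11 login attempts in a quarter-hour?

0.3186

Over the interval, μ = 0.89 × 15 = 13.35 (a quarter-hour = 15 minutes).
P(N ≤ 11) = Σ_{j=0}^{11} e^(−μ) μ^j/j! ≈ 0.3186.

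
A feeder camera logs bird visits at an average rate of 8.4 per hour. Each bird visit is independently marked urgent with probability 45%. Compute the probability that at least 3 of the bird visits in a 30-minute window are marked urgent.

Thinning: the bird visits that are marked urgent themselves form a Poisson process with rate 0.45 × 8.4 = 3.78 per hour.
Over the interval, μ = 3.78 × 0.5 = 1.89 (a 30-minute window = 0.5 hours).
P(N ≥ 3) = 1 − P(N ≤ 2) ≈ 0.2936.

0.2936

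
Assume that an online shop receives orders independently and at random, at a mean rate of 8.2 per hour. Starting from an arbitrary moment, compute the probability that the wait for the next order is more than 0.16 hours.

0.2693

The wait for the next event is exponential with rate λ = 8.2 per hour.
P(T > 0.16) = e^(−λt) = e^(−8.2 × 0.16) = e^(−1.312) ≈ 0.2693.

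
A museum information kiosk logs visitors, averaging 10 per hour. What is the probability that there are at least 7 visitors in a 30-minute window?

Over the interval, μ = 10 × 0.5 = 5 (a 30-minute window = 0.5 hours).
P(N ≥ 7) = 1 − P(N ≤ 6) = 1 − Σ_{j=0}^{6} e^(−μ) μ^j/j! ≈ 0.2378.

0.2378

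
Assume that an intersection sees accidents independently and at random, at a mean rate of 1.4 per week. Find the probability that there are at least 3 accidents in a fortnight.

0.5305

Over the interval, μ = 1.4 × 2 = 2.8 (a fortnight = 2 weeks).
P(N ≥ 3) = 1 − P(N ≤ 2) = 1 − Σ_{j=0}^{2} e^(−μ) μ^j/j! ≈ 0.5305.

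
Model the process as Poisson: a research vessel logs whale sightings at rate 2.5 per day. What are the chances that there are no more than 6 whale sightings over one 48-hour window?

0.7622

Over the interval, μ = 2.5 × 2 = 5 (a 48-hour window = 2 days).
P(N ≤ 6) = Σ_{j=0}^{6} e^(−μ) μ^j/j! ≈ 0.7622.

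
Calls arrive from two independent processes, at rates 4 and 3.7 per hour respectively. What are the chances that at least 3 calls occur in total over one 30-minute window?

0.7391

Independent Poisson processes superpose: combined rate λ = 4 + 3.7 = 7.7 per hour.
Over the interval, μ = 7.7 × 0.5 = 3.85 (a 30-minute window = 0.5 hours).
P(N ≥ 3) = 1 − P(N ≤ 2) ≈ 0.7391.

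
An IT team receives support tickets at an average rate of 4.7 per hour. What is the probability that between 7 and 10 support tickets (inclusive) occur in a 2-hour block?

Over the interval, μ = 4.7 × 2 = 9.4 (a 2-hour block = 2 hours).
P(7 ≤ N ≤ 10) = Σ_{j=7}^{10} e^(−9.4) · 9.4^j/j! ≈ 0.4849.

0.4849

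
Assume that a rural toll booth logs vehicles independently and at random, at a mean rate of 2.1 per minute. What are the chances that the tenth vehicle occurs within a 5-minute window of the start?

Over the interval, μ = 2.1 × 5 = 10.5 (a 5-minute window = 5 minutes).
The tenth arrival falls in the interval iff at least 10 events occur there: P(S_10 ≤ t) = P(N ≥ 10) = 1 − P(N ≤ 9) ≈ 0.6029.

0.6029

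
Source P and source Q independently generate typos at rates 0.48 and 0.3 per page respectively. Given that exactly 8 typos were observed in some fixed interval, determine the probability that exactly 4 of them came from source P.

Given the total, each event is independently from source P with probability p = λ_P/(λ_P+λ_Q) = 0.48/0.78 ≈ 0.6154.
So K ~ Binomial(8, 0.48/0.78): P(K = 4) = C(8,4) · (0.48/0.78)^4 · (0.3/0.78)^4 ≈ 0.2197.

0.2197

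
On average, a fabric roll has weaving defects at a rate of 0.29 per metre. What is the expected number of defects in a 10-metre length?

2.9

E[N] = λt = 0.29 × 10 = 2.9 (a 10-metre length = 10 metres).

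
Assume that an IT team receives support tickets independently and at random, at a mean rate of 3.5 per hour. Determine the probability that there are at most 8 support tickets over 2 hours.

Over the interval, μ = 3.5 × 2 = 7 (2 hours).
P(N ≤ 8) = Σ_{j=0}^{8} e^(−μ) μ^j/j! ≈ 0.7291.

0.7291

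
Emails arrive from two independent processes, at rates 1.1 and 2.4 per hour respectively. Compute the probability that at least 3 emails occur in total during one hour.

0.6792

Independent Poisson processes superpose: combined rate λ = 1.1 + 2.4 = 3.5 per hour.
So μ = 3.5.
P(N ≥ 3) = 1 − P(N ≤ 2) ≈ 0.6792.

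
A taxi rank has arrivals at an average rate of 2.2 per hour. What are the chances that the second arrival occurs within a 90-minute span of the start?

0.8414

Over the interval, μ = 2.2 × 1.5 = 3.3 (a 90-minute span = 1.5 hours).
The second arrival falls in the interval iff at least 2 events occur there: P(S_2 ≤ t) = P(N ≥ 2) = 1 − P(N ≤ 1) ≈ 0.8414.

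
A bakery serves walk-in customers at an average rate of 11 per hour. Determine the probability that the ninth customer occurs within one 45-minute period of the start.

Over the interval, μ = 11 × 0.75 = 8.25 (a 45-minute period = 0.75 hours).
The ninth arrival falls in the interval iff at least 9 events occur there: P(S_9 ≤ t) = P(N ≥ 9) = 1 − P(N ≤ 8) ≈ 0.4423.

0.4423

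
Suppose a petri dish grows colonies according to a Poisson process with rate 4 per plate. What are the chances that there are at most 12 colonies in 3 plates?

0.5760

Over the interval, μ = 4 × 3 = 12 (3 plates).
P(N ≤ 12) = Σ_{j=0}^{12} e^(−μ) μ^j/j! ≈ 0.5760.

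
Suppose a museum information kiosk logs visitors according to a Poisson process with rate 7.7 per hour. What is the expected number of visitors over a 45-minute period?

5.775

E[N] = λt = 7.7 × 0.75 = 5.775 (a 45-minute period = 0.75 hours).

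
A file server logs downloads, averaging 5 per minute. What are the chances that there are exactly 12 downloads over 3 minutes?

0.0829

Over the interval, μ = 5 × 3 = 15 (3 minutes).
P(N = 12) = e^(−μ) μ^12/12! = e^(−15) · 15^12/479001600 ≈ 0.0829.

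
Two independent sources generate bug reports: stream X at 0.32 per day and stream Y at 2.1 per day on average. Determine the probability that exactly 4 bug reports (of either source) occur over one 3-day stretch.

0.0814

Independent Poisson processes superpose: combined rate λ = 0.32 + 2.1 = 2.42 per day.
Over the interval, μ = 2.42 × 3 = 7.26 (a 3-day stretch = 3 days).
P(N = 4) = e^(−7.26) · 7.26^4/4! ≈ 0.0814.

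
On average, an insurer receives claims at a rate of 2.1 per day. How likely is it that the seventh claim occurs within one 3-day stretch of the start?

0.4418

Over the interval, μ = 2.1 × 3 = 6.3 (a 3-day stretch = 3 days).
The seventh arrival falls in the interval iff at least 7 events occur there: P(S_7 ≤ t) = P(N ≥ 7) = 1 − P(N ≤ 6) ≈ 0.4418.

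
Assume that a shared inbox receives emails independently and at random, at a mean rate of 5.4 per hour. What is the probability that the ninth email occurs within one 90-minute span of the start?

Over the interval, μ = 5.4 × 1.5 = 8.1 (a 90-minute span = 1.5 hours).
The ninth arrival falls in the interval iff at least 9 events occur there: P(S_9 ≤ t) = P(N ≥ 9) = 1 − P(N ≤ 8) ≈ 0.4214.

0.4214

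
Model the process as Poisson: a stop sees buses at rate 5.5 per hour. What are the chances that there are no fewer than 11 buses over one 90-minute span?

Over the interval, μ = 5.5 × 1.5 = 8.25 (a 90-minute span = 1.5 hours).
P(N ≥ 11) = 1 − P(N ≤ 10) = 1 − Σ_{j=0}^{10} e^(−μ) μ^j/j! ≈ 0.2097.

0.2097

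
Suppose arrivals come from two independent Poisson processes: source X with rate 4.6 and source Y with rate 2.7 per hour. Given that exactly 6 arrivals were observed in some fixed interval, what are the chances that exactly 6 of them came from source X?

Given the total, each event is independently from source X with probability p = λ_X/(λ_X+λ_Y) = 4.6/7.3 ≈ 0.6301.
So K ~ Binomial(6, 4.6/7.3): P(K = 6) = C(6,6) · (4.6/7.3)^6 · (2.7/7.3)^0 ≈ 0.0626.

0.0626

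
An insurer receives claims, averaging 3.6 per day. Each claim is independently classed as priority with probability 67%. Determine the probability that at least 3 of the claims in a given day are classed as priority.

Thinning: the claims that are classed as priority themselves form a Poisson process with rate 0.67 × 3.6 = 2.412 per day.
So μ = 2.412.
P(N ≥ 3) = 1 − P(N ≤ 2) ≈ 0.4334.

0.4334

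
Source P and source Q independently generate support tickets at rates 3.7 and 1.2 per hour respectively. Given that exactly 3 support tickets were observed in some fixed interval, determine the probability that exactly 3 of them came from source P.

Given the total, each event is independently from source P with probability p = λ_P/(λ_P+λ_Q) = 3.7/4.9 ≈ 0.7551.
So K ~ Binomial(3, 3.7/4.9): P(K = 3) = C(3,3) · (3.7/4.9)^3 · (1.2/4.9)^0 ≈ 0.4305.

0.4305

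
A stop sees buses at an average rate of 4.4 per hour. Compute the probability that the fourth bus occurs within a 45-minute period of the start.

0.4197

Over the interval, μ = 4.4 × 0.75 = 3.3 (a 45-minute period = 0.75 hours).
The fourth arrival falls in the interval iff at least 4 events occur there: P(S_4 ≤ t) = P(N ≥ 4) = 1 − P(N ≤ 3) ≈ 0.4197.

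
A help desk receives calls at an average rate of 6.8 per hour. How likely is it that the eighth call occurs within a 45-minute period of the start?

Over the interval, μ = 6.8 × 0.75 = 5.1 (a 45-minute period = 0.75 hours).
The eighth arrival falls in the interval iff at least 8 events occur there: P(S_8 ≤ t) = P(N ≥ 8) = 1 − P(N ≤ 7) ≈ 0.1440.

0.1440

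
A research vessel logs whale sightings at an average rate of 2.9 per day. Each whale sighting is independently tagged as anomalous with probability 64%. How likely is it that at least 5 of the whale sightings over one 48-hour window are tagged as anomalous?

0.3151

Thinning: the whale sightings that are tagged as anomalous themselves form a Poisson process with rate 0.64 × 2.9 = 1.856 per day.
Over the interval, μ = 1.856 × 2 = 3.712 (a 48-hour window = 2 days).
P(N ≥ 5) = 1 − P(N ≤ 4) ≈ 0.3151.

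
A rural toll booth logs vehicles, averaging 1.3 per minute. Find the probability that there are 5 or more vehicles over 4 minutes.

Over the interval, μ = 1.3 × 4 = 5.2 (4 minutes).
P(N ≥ 5) = 1 − P(N ≤ 4) = 1 − Σ_{j=0}^{4} e^(−μ) μ^j/j! ≈ 0.5939.

0.5939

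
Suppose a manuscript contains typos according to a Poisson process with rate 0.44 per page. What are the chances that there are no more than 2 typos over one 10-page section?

0.1851

Over the interval, μ = 0.44 × 10 = 4.4 (a 10-page section = 10 pages).
P(N ≤ 2) = Σ_{j=0}^{2} e^(−μ) μ^j/j! ≈ 0.1851.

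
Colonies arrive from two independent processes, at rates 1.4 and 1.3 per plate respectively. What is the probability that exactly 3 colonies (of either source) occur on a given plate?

Independent Poisson processes superpose: combined rate λ = 1.4 + 1.3 = 2.7 per plate.
So μ = 2.7.
P(N = 3) = e^(−2.7) · 2.7^3/3! ≈ 0.2205.

0.2205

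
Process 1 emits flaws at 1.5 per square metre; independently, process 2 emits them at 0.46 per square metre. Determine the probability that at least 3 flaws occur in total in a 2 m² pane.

Independent Poisson processes superpose: combined rate λ = 1.5 + 0.46 = 1.96 per square metre.
Over the interval, μ = 1.96 × 2 = 3.92 (a 2 m² pane = 2 square metres).
P(N ≥ 3) = 1 − P(N ≤ 2) ≈ 0.7499.

0.7499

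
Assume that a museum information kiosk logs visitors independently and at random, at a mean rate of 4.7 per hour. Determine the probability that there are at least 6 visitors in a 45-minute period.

Over the interval, μ = 4.7 × 0.75 = 3.525 (a 45-minute period = 0.75 hours).
P(N ≥ 6) = 1 − P(N ≤ 5) = 1 − Σ_{j=0}^{5} e^(−μ) μ^j/j! ≈ 0.1457.

0.1457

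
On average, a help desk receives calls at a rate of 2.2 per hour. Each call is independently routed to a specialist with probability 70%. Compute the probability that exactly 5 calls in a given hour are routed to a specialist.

0.0155

Thinning: the calls that are routed to a specialist themselves form a Poisson process with rate 0.7 × 2.2 = 1.54 per hour.
So μ = 1.54.
P(N = 5) = e^(−1.54) · 1.54^5/5! ≈ 0.0155.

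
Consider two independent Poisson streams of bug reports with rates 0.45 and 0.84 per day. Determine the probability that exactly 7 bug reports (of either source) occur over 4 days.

0.1110

Independent Poisson processes superpose: combined rate λ = 0.45 + 0.84 = 1.29 per day.
Over the interval, μ = 1.29 × 4 = 5.16 (4 days).
P(N = 7) = e^(−5.16) · 5.16^7/7! ≈ 0.1110.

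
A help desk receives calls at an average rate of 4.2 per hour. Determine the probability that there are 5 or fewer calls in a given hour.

With mean μ = 4.2 per hour,
P(N ≤ 5) = Σ_{j=0}^{5} e^(−μ) μ^j/j! ≈ 0.7531.

0.7531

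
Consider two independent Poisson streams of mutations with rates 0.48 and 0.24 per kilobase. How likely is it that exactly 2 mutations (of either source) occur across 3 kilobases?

0.2690

Independent Poisson processes superpose: combined rate λ = 0.48 + 0.24 = 0.72 per kilobase.
Over the interval, μ = 0.72 × 3 = 2.16 (3 kilobases).
P(N = 2) = e^(−2.16) · 2.16^2/2! ≈ 0.2690.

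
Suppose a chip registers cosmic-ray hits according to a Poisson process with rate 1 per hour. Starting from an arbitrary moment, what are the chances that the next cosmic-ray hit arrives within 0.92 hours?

0.6015

Inter-arrival times are exponential with rate λ = 1 per hour.
P(T ≤ 0.92) = 1 − e^(−λt) = 1 − e^(−1 × 0.92) = 1 − e^(−0.92) ≈ 0.6015.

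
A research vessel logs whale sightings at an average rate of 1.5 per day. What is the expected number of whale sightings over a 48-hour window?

3

E[N] = λt = 1.5 × 2 = 3 (a 48-hour window = 2 days).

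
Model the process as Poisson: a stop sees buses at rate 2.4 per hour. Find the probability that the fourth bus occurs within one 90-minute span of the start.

Over the interval, μ = 2.4 × 1.5 = 3.6 (a 90-minute span = 1.5 hours).
The fourth arrival falls in the interval iff at least 4 events occur there: P(S_4 ≤ t) = P(N ≥ 4) = 1 − P(N ≤ 3) ≈ 0.4848.

0.4848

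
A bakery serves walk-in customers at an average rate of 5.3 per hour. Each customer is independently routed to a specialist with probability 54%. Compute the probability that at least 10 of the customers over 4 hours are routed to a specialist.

0.7061

Thinning: the customers that are routed to a specialist themselves form a Poisson process with rate 0.54 × 5.3 = 2.862 per hour.
Over the interval, μ = 2.862 × 4 = 11.448 (4 hours).
P(N ≥ 10) = 1 − P(N ≤ 9) ≈ 0.7061.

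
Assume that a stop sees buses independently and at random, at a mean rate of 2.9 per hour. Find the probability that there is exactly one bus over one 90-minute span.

Over the interval, μ = 2.9 × 1.5 = 4.35 (a 90-minute span = 1.5 hours).
P(N = 1) = e^(−μ) μ^1/1! = e^(−4.35) · 4.35^1/1 ≈ 0.0561.

0.0561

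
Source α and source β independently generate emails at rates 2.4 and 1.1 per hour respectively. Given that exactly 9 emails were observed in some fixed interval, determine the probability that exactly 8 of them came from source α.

0.1383

Given the total, each event is independently from source α with probability p = λ_α/(λ_α+λ_β) = 2.4/3.5 ≈ 0.6857.
So K ~ Binomial(9, 2.4/3.5): P(K = 8) = C(9,8) · (2.4/3.5)^8 · (1.1/3.5)^1 ≈ 0.1383.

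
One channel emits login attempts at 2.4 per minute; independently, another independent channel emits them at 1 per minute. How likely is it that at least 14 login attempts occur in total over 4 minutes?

Independent Poisson processes superpose: combined rate λ = 2.4 + 1 = 3.4 per minute.
Over the interval, μ = 3.4 × 4 = 13.6 (4 minutes).
P(N ≥ 14) = 1 − P(N ≤ 13) ≈ 0.4926.

0.4926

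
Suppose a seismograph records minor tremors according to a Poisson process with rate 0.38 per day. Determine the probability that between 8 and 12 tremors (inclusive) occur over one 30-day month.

0.5250

Over the interval, μ = 0.38 × 30 = 11.4 (a 30-day month = 30 days).
P(8 ≤ N ≤ 12) = Σ_{j=8}^{12} e^(−11.4) · 11.4^j/j! ≈ 0.5250.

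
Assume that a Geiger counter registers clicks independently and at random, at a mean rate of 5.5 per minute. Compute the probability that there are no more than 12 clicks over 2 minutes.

0.6887

Over the interval, μ = 5.5 × 2 = 11 (2 minutes).
P(N ≤ 12) = Σ_{j=0}^{12} e^(−μ) μ^j/j! ≈ 0.6887.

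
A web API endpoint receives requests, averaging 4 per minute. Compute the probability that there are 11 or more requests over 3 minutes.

Over the interval, μ = 4 × 3 = 12 (3 minutes).
P(N ≥ 11) = 1 − P(N ≤ 10) = 1 − Σ_{j=0}^{10} e^(−μ) μ^j/j! ≈ 0.6528.

0.6528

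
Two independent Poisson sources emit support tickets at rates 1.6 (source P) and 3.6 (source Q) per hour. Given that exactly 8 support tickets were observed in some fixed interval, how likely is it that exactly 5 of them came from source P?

Given the total, each event is independently from source P with probability p = λ_P/(λ_P+λ_Q) = 1.6/5.2 ≈ 0.3077.
So K ~ Binomial(8, 1.6/5.2): P(K = 5) = C(8,5) · (1.6/5.2)^5 · (3.6/5.2)^3 ≈ 0.0512.

0.0512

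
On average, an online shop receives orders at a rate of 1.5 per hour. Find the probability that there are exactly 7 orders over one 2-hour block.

0.0216

Over the interval, μ = 1.5 × 2 = 3 (a 2-hour block = 2 hours).
P(N = 7) = e^(−μ) μ^7/7! = e^(−3) · 3^7/5040 ≈ 0.0216.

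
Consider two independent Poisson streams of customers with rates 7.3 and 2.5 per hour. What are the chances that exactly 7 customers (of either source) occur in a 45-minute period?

0.1477

Independent Poisson processes superpose: combined rate λ = 7.3 + 2.5 = 9.8 per hour.
Over the interval, μ = 9.8 × 0.75 = 7.35 (a 45-minute period = 0.75 hours).
P(N = 7) = e^(−7.35) · 7.35^7/7! ≈ 0.1477.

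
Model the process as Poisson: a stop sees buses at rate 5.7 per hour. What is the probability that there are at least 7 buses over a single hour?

With mean μ = 5.7 per hour,
P(N ≥ 7) = 1 − P(N ≤ 6) = 1 − Σ_{j=0}^{6} e^(−μ) μ^j/j! ≈ 0.3456.

0.3456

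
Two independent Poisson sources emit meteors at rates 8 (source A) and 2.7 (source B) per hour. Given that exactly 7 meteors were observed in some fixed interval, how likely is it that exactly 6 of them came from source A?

0.3085

Given the total, each event is independently from source A with probability p = λ_A/(λ_A+λ_B) = 8/10.7 ≈ 0.7477.
So K ~ Binomial(7, 8/10.7): P(K = 6) = C(7,6) · (8/10.7)^6 · (2.7/10.7)^1 ≈ 0.3085.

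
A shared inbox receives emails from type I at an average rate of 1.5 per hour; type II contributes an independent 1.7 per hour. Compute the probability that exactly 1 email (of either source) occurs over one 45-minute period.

Independent Poisson processes superpose: combined rate λ = 1.5 + 1.7 = 3.2 per hour.
Over the interval, μ = 3.2 × 0.75 = 2.4 (a 45-minute period = 0.75 hours).
P(N = 1) = e^(−2.4) · 2.4^1/1! ≈ 0.2177.

0.2177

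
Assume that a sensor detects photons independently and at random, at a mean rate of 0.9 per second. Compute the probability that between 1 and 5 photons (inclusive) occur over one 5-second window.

0.6918

Over the interval, μ = 0.9 × 5 = 4.5 (a 5-second window = 5 seconds).
P(1 ≤ N ≤ 5) = Σ_{j=1}^{5} e^(−4.5) · 4.5^j/j! ≈ 0.6918.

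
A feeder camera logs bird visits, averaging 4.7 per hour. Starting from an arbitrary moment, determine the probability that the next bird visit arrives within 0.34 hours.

Inter-arrival times are exponential with rate λ = 4.7 per hour.
P(T ≤ 0.34) = 1 − e^(−λt) = 1 − e^(−4.7 × 0.34) = 1 − e^(−1.598) ≈ 0.7977.

0.7977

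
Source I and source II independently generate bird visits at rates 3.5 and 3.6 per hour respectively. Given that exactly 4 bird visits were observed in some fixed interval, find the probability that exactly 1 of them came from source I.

0.2570

Given the total, each event is independently from source I with probability p = λ_I/(λ_I+λ_II) = 3.5/7.1 ≈ 0.4930.
So K ~ Binomial(4, 3.5/7.1): P(K = 1) = C(4,1) · (3.5/7.1)^1 · (3.6/7.1)^3 ≈ 0.2570.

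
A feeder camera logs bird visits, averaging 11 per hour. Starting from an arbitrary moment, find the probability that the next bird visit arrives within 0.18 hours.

0.8619

Inter-arrival times are exponential with rate λ = 11 per hour.
P(T ≤ 0.18) = 1 − e^(−λt) = 1 − e^(−11 × 0.18) = 1 − e^(−1.98) ≈ 0.8619.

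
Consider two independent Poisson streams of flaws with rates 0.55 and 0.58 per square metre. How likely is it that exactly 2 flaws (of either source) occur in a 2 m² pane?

Independent Poisson processes superpose: combined rate λ = 0.55 + 0.58 = 1.13 per square metre.
Over the interval, μ = 1.13 × 2 = 2.26 (a 2 m² pane = 2 square metres).
P(N = 2) = e^(−2.26) · 2.26^2/2! ≈ 0.2665.

0.2665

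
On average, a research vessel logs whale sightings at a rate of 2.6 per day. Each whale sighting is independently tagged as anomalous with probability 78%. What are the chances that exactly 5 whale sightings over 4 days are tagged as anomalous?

0.0878

Thinning: the whale sightings that are tagged as anomalous themselves form a Poisson process with rate 0.78 × 2.6 = 2.028 per day.
Over the interval, μ = 2.028 × 4 = 8.112 (4 days).
P(N = 5) = e^(−8.112) · 8.112^5/5! ≈ 0.0878.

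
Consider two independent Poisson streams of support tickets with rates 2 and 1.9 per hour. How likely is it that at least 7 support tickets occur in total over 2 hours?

0.6616

Independent Poisson processes superpose: combined rate λ = 2 + 1.9 = 3.9 per hour.
Over the interval, μ = 3.9 × 2 = 7.8 (2 hours).
P(N ≥ 7) = 1 − P(N ≤ 6) ≈ 0.6616.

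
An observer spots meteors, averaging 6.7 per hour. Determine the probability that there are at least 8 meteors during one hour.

0.3567

With mean μ = 6.7 per hour,
P(N ≥ 8) = 1 − P(N ≤ 7) = 1 − Σ_{j=0}^{7} e^(−μ) μ^j/j! ≈ 0.3567.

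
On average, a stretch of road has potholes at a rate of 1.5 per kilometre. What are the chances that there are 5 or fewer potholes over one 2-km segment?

Over the interval, μ = 1.5 × 2 = 3 (a 2-km segment = 2 kilometres).
P(N ≤ 5) = Σ_{j=0}^{5} e^(−μ) μ^j/j! ≈ 0.9161.

0.9161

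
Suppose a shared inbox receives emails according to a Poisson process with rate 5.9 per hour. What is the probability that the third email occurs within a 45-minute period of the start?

0.8178

Over the interval, μ = 5.9 × 0.75 = 4.425 (a 45-minute period = 0.75 hours).
The third arrival falls in the interval iff at least 3 events occur there: P(S_3 ≤ t) = P(N ≥ 3) = 1 − P(N ≤ 2) ≈ 0.8178.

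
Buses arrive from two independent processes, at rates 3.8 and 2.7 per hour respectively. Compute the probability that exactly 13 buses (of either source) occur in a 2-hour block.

Independent Poisson processes superpose: combined rate λ = 3.8 + 2.7 = 6.5 per hour.
Over the interval, μ = 6.5 × 2 = 13 (a 2-hour block = 2 hours).
P(N = 13) = e^(−13) · 13^13/13! ≈ 0.1099.

0.1099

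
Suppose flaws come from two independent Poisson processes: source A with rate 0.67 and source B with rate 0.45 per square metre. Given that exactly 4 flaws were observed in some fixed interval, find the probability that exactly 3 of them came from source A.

Given the total, each event is independently from source A with probability p = λ_A/(λ_A+λ_B) = 0.67/1.12 ≈ 0.5982.
So K ~ Binomial(4, 0.67/1.12): P(K = 3) = C(4,3) · (0.67/1.12)^3 · (0.45/1.12)^1 ≈ 0.3441.

0.3441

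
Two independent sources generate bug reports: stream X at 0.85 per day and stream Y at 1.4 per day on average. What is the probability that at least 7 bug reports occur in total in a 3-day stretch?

0.5124

Independent Poisson processes superpose: combined rate λ = 0.85 + 1.4 = 2.25 per day.
Over the interval, μ = 2.25 × 3 = 6.75 (a 3-day stretch = 3 days).
P(N ≥ 7) = 1 − P(N ≤ 6) ≈ 0.5124.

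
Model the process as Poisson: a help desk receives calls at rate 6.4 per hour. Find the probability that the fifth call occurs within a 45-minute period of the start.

0.5237

Over the interval, μ = 6.4 × 0.75 = 4.8 (a 45-minute period = 0.75 hours).
The fifth arrival falls in the interval iff at least 5 events occur there: P(S_5 ≤ t) = P(N ≥ 5) = 1 − P(N ≤ 4) ≈ 0.5237.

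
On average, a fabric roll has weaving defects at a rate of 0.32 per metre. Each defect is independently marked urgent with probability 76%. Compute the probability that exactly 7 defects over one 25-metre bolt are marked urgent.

0.1394

Thinning: the defects that are marked urgent themselves form a Poisson process with rate 0.76 × 0.32 = 0.2432 per metre.
Over the interval, μ = 0.2432 × 25 = 6.08 (a 25-metre bolt = 25 metres).
P(N = 7) = e^(−6.08) · 6.08^7/7! ≈ 0.1394.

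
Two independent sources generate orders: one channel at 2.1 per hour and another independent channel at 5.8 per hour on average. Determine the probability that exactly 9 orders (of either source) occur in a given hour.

0.1224

Independent Poisson processes superpose: combined rate λ = 2.1 + 5.8 = 7.9 per hour.
So μ = 7.9.
P(N = 9) = e^(−7.9) · 7.9^9/9! ≈ 0.1224.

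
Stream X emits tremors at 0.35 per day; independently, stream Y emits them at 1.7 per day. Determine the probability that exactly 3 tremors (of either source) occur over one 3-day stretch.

0.0827

Independent Poisson processes superpose: combined rate λ = 0.35 + 1.7 = 2.05 per day.
Over the interval, μ = 2.05 × 3 = 6.15 (a 3-day stretch = 3 days).
P(N = 3) = e^(−6.15) · 6.15^3/3! ≈ 0.0827.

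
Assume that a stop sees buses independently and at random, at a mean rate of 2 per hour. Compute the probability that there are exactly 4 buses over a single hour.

With mean μ = 2 per hour,
P(N = 4) = e^(−μ) μ^4/4! = e^(−2) · 2^4/24 ≈ 0.0902.

0.0902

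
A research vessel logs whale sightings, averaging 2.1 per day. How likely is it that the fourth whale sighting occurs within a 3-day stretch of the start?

Over the interval, μ = 2.1 × 3 = 6.3 (a 3-day stretch = 3 days).
The fourth arrival falls in the interval iff at least 4 events occur there: P(S_4 ≤ t) = P(N ≥ 4) = 1 − P(N ≤ 3) ≈ 0.8736.

0.8736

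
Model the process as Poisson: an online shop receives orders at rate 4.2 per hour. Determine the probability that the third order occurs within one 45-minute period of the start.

Over the interval, μ = 4.2 × 0.75 = 3.15 (a 45-minute period = 0.75 hours).
The third arrival falls in the interval iff at least 3 events occur there: P(S_3 ≤ t) = P(N ≥ 3) = 1 − P(N ≤ 2) ≈ 0.6096.

0.6096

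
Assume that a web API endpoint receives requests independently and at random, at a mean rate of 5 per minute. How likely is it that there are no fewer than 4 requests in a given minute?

With mean μ = 5 per minute,
P(N ≥ 4) = 1 − P(N ≤ 3) = 1 − Σ_{j=0}^{3} e^(−μ) μ^j/j! ≈ 0.7350.

0.7350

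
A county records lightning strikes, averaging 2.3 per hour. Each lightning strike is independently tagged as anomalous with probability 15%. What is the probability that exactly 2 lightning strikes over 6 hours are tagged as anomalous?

Thinning: the lightning strikes that are tagged as anomalous themselves form a Poisson process with rate 0.15 × 2.3 = 0.345 per hour.
Over the interval, μ = 0.345 × 6 = 2.07 (6 hours).
P(N = 2) = e^(−2.07) · 2.07^2/2! ≈ 0.2703.

0.2703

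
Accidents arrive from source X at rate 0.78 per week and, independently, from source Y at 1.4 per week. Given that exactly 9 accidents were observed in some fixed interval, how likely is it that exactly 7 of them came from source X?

Given the total, each event is independently from source X with probability p = λ_X/(λ_X+λ_Y) = 0.78/2.18 ≈ 0.3578.
So K ~ Binomial(9, 0.78/2.18): P(K = 7) = C(9,7) · (0.78/2.18)^7 · (1.4/2.18)^2 ≈ 0.0111.

0.0111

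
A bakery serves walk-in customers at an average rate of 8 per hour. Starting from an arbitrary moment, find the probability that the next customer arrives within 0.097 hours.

Inter-arrival times are exponential with rate λ = 8 per hour.
P(T ≤ 0.097) = 1 − e^(−λt) = 1 − e^(−8 × 0.097) = 1 − e^(−0.776) ≈ 0.5398.

0.5398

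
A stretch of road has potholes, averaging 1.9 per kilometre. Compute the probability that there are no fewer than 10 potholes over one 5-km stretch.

Over the interval, μ = 1.9 × 5 = 9.5 (a 5-km stretch = 5 kilometres).
P(N ≥ 10) = 1 − P(N ≤ 9) = 1 − Σ_{j=0}^{9} e^(−μ) μ^j/j! ≈ 0.4782.

0.4782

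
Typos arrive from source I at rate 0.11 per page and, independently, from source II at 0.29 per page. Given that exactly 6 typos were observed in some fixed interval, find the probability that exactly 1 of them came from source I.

0.3305

Given the total, each event is independently from source I with probability p = λ_I/(λ_I+λ_II) = 0.11/0.4 = 0.2750.
So K ~ Binomial(6, 0.11/0.4): P(K = 1) = C(6,1) · (0.11/0.4)^1 · (0.29/0.4)^5 ≈ 0.3305.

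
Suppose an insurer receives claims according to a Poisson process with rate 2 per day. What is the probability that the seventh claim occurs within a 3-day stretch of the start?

Over the interval, μ = 2 × 3 = 6 (a 3-day stretch = 3 days).
The seventh arrival falls in the interval iff at least 7 events occur there: P(S_7 ≤ t) = P(N ≥ 7) = 1 − P(N ≤ 6) ≈ 0.3937.

0.3937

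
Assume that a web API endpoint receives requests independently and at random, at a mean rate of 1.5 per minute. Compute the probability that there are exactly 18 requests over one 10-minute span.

Over the interval, μ = 1.5 × 10 = 15 (a 10-minute span = 10 minutes).
P(N = 18) = e^(−μ) μ^18/18! = e^(−15) · 15^18/6402373705728000 ≈ 0.0706.

0.0706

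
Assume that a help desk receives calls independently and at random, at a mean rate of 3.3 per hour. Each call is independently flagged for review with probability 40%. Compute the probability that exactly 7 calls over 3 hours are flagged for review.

Thinning: the calls that are flagged for review themselves form a Poisson process with rate 0.4 × 3.3 = 1.32 per hour.
Over the interval, μ = 1.32 × 3 = 3.96 (3 hours).
P(N = 7) = e^(−3.96) · 3.96^7/7! ≈ 0.0578.

0.0578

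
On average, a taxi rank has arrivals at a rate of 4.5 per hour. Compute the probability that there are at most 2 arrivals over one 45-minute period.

Over the interval, μ = 4.5 × 0.75 = 3.375 (a 45-minute period = 0.75 hours).
P(N ≤ 2) = Σ_{j=0}^{2} e^(−μ) μ^j/j! ≈ 0.3446.

0.3446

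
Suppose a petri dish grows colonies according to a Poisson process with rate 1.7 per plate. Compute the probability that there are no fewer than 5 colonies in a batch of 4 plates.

Over the interval, μ = 1.7 × 4 = 6.8 (a batch of 4 plates = 4 plates).
P(N ≥ 5) = 1 − P(N ≤ 4) = 1 − Σ_{j=0}^{4} e^(−μ) μ^j/j! ≈ 0.8080.

0.8080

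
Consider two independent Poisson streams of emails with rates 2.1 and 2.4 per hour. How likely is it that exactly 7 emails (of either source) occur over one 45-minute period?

0.0339

Independent Poisson processes superpose: combined rate λ = 2.1 + 2.4 = 4.5 per hour.
Over the interval, μ = 4.5 × 0.75 = 3.375 (a 45-minute period = 0.75 hours).
P(N = 7) = e^(−3.375) · 3.375^7/7! ≈ 0.0339.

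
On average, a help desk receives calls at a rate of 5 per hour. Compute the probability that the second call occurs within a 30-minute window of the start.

0.7127

Over the interval, μ = 5 × 0.5 = 2.5 (a 30-minute window = 0.5 hours).
The second arrival falls in the interval iff at least 2 events occur there: P(S_2 ≤ t) = P(N ≥ 2) = 1 − P(N ≤ 1) ≈ 0.7127.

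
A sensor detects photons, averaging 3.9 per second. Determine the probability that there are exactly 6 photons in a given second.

0.0989

With mean μ = 3.9 per second,
P(N = 6) = e^(−μ) μ^6/6! = e^(−3.9) · 3.9^6/720 ≈ 0.0989.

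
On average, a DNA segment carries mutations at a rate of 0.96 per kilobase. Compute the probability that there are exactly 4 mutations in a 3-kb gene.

Over the interval, μ = 0.96 × 3 = 2.88 (a 3-kb gene = 3 kilobases).
P(N = 4) = e^(−μ) μ^4/4! = e^(−2.88) · 2.88^4/24 ≈ 0.1609.

0.1609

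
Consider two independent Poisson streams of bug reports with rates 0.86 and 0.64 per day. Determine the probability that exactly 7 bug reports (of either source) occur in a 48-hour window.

Independent Poisson processes superpose: combined rate λ = 0.86 + 0.64 = 1.5 per day.
Over the interval, μ = 1.5 × 2 = 3 (a 48-hour window = 2 days).
P(N = 7) = e^(−3) · 3^7/7! ≈ 0.0216.

0.0216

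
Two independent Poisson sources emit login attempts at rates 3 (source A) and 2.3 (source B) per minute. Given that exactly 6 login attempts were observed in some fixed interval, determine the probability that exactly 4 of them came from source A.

Given the total, each event is independently from source A with probability p = λ_A/(λ_A+λ_B) = 3/5.3 ≈ 0.5660.
So K ~ Binomial(6, 3/5.3): P(K = 4) = C(6,4) · (3/5.3)^4 · (2.3/5.3)^2 ≈ 0.2900.

0.2900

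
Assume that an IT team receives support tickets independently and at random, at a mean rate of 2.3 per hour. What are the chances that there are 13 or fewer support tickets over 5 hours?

Over the interval, μ = 2.3 × 5 = 11.5 (5 hours).
P(N ≤ 13) = Σ_{j=0}^{13} e^(−μ) μ^j/j! ≈ 0.7330.

0.7330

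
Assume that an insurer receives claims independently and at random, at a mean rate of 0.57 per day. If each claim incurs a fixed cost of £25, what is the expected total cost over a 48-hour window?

E[N] = 0.57 × 2 = 1.14 (a 48-hour window = 2 days); E[cost] = 1.14 × £25 = £28.5.

£28.5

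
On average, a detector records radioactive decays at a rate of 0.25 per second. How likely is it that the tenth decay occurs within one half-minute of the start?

0.2236

Over the interval, μ = 0.25 × 30 = 7.5 (a half-minute = 30 seconds).
The tenth arrival falls in the interval iff at least 10 events occur there: P(S_10 ≤ t) = P(N ≥ 10) = 1 − P(N ≤ 9) ≈ 0.2236.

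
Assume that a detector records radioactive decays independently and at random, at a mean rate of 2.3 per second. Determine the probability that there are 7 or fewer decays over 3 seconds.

0.6136

Over the interval, μ = 2.3 × 3 = 6.9 (3 seconds).
P(N ≤ 7) = Σ_{j=0}^{7} e^(−μ) μ^j/j! ≈ 0.6136.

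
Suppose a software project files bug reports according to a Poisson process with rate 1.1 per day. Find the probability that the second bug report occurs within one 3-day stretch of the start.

Over the interval, μ = 1.1 × 3 = 3.3 (a 3-day stretch = 3 days).
The second arrival falls in the interval iff at least 2 events occur there: P(S_2 ≤ t) = P(N ≥ 2) = 1 − P(N ≤ 1) ≈ 0.8414.

0.8414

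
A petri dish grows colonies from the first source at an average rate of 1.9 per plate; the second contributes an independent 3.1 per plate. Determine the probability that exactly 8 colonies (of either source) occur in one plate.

0.0653

Independent Poisson processes superpose: combined rate λ = 1.9 + 3.1 = 5 per plate.
So μ = 5.
P(N = 8) = e^(−5) · 5^8/8! ≈ 0.0653.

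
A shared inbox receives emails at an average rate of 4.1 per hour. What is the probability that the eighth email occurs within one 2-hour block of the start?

0.5746

Over the interval, μ = 4.1 × 2 = 8.2 (a 2-hour block = 2 hours).
The eighth arrival falls in the interval iff at least 8 events occur there: P(S_8 ≤ t) = P(N ≥ 8) = 1 − P(N ≤ 7) ≈ 0.5746.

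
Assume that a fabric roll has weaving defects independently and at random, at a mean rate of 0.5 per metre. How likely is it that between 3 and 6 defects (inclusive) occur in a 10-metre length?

Over the interval, μ = 0.5 × 10 = 5 (a 10-metre length = 10 metres).
P(3 ≤ N ≤ 6) = Σ_{j=3}^{6} e^(−5) · 5^j/j! ≈ 0.6375.

0.6375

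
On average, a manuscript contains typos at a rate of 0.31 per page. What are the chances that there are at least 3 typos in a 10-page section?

Over the interval, μ = 0.31 × 10 = 3.1 (a 10-page section = 10 pages).
P(N ≥ 3) = 1 − P(N ≤ 2) = 1 − Σ_{j=0}^{2} e^(−μ) μ^j/j! ≈ 0.5988.

0.5988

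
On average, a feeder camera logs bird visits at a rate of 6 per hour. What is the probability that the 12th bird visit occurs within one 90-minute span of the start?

0.1970

Over the interval, μ = 6 × 1.5 = 9 (a 90-minute span = 1.5 hours).
The 12th arrival falls in the interval iff at least 12 events occur there: P(S_12 ≤ t) = P(N ≥ 12) = 1 − P(N ≤ 11) ≈ 0.1970.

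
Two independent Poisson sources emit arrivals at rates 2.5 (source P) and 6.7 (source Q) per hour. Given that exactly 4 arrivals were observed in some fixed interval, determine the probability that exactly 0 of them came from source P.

0.2813

Given the total, each event is independently from source P with probability p = λ_P/(λ_P+λ_Q) = 2.5/9.2 ≈ 0.2717.
So K ~ Binomial(4, 2.5/9.2): P(K = 0) = C(4,0) · (2.5/9.2)^0 · (6.7/9.2)^4 ≈ 0.2813.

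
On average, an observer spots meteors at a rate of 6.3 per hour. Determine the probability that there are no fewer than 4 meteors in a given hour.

0.8736

With mean μ = 6.3 per hour,
P(N ≥ 4) = 1 − P(N ≤ 3) = 1 − Σ_{j=0}^{3} e^(−μ) μ^j/j! ≈ 0.8736.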